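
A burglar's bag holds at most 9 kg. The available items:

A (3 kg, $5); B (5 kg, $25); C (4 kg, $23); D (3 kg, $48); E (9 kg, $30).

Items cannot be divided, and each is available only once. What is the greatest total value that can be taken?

Check high-value combinations within 9 kg:
- B+D: weight 5+3=8, value 25+48=73
- C+D: weight 4+3=7, value 23+48=71
- A+D: weight 3+3=6, value 5+48=53
Best: $73.

$73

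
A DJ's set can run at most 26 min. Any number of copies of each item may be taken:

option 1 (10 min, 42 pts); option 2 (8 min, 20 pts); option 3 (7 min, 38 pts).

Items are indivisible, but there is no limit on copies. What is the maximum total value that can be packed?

Best value-per-unit is option 3 at 38/7; filling with it alone gives 3×38 = 114.
Optimal mix: 1×option 1 + 2×option 3 → duration 24, value 118.

118 pts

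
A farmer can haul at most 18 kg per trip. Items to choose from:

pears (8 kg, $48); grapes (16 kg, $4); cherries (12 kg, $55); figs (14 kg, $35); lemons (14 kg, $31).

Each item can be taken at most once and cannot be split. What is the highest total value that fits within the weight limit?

$55

This is a 0/1 knapsack; check combinations near the capacity.
- cherries: weight 12, value 55
- pears: weight 8, value 48
- figs: weight 14, value 35
- lemons: weight 14, value 31
- grapes: weight 16, value 4
Best: $55.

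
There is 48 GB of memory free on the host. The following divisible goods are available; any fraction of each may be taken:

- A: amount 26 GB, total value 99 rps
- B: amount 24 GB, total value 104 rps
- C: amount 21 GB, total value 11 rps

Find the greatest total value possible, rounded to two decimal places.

195.38

Take in order of value per unit:
- B (104/24 per unit): all 24 → value 104, running total 104.00
- A (99/26 per unit): 24 of 26 → value 24×99/26 = 91.3846, running total 195.38
Total 195.38.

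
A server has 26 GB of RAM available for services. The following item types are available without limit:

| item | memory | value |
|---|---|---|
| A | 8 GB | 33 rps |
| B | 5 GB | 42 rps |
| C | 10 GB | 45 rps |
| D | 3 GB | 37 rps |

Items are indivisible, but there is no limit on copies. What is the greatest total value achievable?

301 rps

Best value-per-unit is D at 37/3; filling with it alone gives 8×37 = 296.
Optimal mix: 1×B + 7×D → memory 26, value 301.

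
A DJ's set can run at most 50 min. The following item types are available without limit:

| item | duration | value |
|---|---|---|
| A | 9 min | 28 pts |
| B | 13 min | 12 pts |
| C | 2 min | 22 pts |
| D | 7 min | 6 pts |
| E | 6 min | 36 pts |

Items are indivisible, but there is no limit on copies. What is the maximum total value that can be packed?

550 pts

Best value-per-unit is C at 22/2, and filling with it alone uses duration 25×2=50. No mix of the others beats 25×22 = 550.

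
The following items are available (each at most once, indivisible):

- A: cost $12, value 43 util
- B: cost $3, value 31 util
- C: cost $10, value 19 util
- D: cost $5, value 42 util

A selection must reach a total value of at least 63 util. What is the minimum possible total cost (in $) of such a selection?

Subsets with value ≥ 63, sorted by total cost:
- B+D: cost 8, value 73
- A+B: cost 15, value 74
- A+D: cost 17, value 85
Minimum cost: 8 $.

8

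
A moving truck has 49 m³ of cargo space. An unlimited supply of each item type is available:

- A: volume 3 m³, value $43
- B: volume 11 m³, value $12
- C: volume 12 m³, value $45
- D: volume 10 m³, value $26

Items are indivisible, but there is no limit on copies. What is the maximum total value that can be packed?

$688

Best value-per-unit is A at 43/3, and filling with it alone uses volume 16×3=48. No mix of the others beats 16×43 = 688.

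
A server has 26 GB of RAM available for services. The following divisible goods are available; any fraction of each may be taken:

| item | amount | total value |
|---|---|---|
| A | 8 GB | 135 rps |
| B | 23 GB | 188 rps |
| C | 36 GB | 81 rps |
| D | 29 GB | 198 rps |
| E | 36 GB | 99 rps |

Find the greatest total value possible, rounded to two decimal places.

Take in order of value per unit:
- A (135/8 per unit): all 8 → value 135, running total 135.00
- B (188/23 per unit): 18 of 23 → value 18×188/23 = 147.1304, running total 282.13
Total 282.13.

282.13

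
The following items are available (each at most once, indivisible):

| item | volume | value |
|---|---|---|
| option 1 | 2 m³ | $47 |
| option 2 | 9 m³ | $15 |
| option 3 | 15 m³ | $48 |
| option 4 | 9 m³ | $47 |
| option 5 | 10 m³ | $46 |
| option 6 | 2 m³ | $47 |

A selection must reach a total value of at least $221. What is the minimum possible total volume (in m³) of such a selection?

Subsets with value ≥ 221, sorted by total volume:
- option 1+option 3+option 4+option 5+option 6: volume 38, value 235
- option 1+option 2+option 3+option 4+option 5+option 6: volume 47, value 250
Minimum volume: 38 m³.

38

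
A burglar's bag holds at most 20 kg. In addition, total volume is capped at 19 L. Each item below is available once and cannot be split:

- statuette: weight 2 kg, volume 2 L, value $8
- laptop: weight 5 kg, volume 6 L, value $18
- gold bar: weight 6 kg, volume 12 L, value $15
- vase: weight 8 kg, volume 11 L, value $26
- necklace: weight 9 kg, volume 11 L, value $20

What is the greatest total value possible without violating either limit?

Feasible sets respecting both limits:
- statuette+laptop+vase: weight 15, volume 19, value 52
- statuette+laptop+necklace: weight 16, volume 19, value 46
- laptop+vase: weight 13, volume 17, value 44
Best: $52.

$52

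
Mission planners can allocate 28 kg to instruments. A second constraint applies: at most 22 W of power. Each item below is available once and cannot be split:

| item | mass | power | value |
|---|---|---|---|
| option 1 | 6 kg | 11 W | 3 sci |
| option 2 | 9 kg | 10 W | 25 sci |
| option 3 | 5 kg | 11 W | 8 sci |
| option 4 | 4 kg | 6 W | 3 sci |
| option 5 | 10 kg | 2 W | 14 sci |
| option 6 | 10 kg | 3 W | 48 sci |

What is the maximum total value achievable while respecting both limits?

76 sci

Feasible sets respecting both limits:
- option 2+option 4+option 6: mass 23, power 19, value 76
- option 2+option 6: mass 19, power 13, value 73
- option 3+option 5+option 6: mass 25, power 16, value 70
- option 1+option 5+option 6: mass 26, power 16, value 65
Best: 76 sci.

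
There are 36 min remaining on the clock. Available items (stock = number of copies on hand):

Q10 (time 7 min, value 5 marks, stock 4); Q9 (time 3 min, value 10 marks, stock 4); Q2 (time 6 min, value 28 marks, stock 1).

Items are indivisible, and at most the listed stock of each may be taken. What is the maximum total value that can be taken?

78 marks

Top feasible selections:
- 2×Q10 + 4×Q9 + 1×Q2: time 32, value 78
- 1×Q10 + 4×Q9 + 1×Q2: time 25, value 73
- 3×Q10 + 3×Q9 + 1×Q2: time 36, value 73
- 4×Q9 + 1×Q2: time 18, value 68
Best: 78 marks.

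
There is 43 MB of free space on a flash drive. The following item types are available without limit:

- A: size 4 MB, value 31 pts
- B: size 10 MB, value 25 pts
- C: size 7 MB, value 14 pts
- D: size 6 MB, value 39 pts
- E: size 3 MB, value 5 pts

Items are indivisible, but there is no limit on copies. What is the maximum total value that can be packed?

318 pts

Best value-per-unit is A at 31/4; filling with it alone gives 10×31 = 310.
Optimal mix: 9×A + 1×D → size 42, value 318.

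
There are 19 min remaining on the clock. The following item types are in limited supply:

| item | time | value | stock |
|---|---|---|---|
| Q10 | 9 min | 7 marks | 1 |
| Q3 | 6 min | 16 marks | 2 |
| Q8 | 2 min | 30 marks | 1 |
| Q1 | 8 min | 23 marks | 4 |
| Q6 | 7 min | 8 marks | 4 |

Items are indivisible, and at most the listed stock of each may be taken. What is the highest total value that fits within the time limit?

Top feasible selections:
- 1×Q8 + 2×Q1: time 18, value 76
- 1×Q3 + 1×Q8 + 1×Q1: time 16, value 69
Best: 76 marks.

76 marks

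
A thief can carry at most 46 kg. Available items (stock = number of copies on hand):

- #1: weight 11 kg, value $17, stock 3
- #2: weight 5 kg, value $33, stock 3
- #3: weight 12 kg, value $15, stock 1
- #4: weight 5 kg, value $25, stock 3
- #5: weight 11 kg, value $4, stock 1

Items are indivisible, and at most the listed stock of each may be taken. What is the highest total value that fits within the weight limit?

Top feasible selections:
- 1×#1 + 3×#2 + 3×#4: weight 41, value 191
- 3×#2 + 1×#3 + 3×#4: weight 42, value 189
- 3×#2 + 3×#4 + 1×#5: weight 41, value 178
Best: $191.

$191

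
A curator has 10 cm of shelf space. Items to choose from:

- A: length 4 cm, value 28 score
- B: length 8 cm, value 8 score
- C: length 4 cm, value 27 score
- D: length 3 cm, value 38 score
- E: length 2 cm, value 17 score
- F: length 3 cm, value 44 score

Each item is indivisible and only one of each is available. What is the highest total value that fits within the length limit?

110 score

Check high-value combinations within 10 cm:
- A+D+F: length 4+3+3=10, value 28+38+44=110
- C+D+F: length 4+3+3=10, value 27+38+44=109
- D+E+F: length 3+2+3=8, value 38+17+44=99
Best: 110 score.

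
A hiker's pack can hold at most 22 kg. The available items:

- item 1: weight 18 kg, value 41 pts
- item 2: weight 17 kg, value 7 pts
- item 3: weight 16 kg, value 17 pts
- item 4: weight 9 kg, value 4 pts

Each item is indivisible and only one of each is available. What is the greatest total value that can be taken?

Check high-value combinations within 22 kg:
- item 1: weight 18, value 41
- item 3: weight 16, value 17
- item 2: weight 17, value 7
Best: 41 pts.

41 pts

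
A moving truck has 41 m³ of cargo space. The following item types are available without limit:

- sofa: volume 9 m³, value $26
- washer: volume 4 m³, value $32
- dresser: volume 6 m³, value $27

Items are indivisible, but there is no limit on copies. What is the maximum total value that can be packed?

$320

Best value-per-unit is washer at 32/4, and filling with it alone uses volume 10×4=40. No mix of the others beats 10×32 = 320.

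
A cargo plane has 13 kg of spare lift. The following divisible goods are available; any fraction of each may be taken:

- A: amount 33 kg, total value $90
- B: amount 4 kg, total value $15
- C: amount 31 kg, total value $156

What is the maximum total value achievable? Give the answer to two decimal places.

Take in order of value per unit:
- C (156/31 per unit): 13 of 31 → value 13×156/31 = 65.4194, running total 65.42
Total 65.42.

65.42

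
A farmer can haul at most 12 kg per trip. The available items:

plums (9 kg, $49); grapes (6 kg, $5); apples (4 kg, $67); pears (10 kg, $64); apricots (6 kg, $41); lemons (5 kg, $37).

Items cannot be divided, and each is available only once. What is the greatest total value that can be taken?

Check high-value combinations within 12 kg:
- apples+apricots: weight 4+6=10, value 67+41=108
- apples+lemons: weight 4+5=9, value 67+37=104
- apricots+lemons: weight 6+5=11, value 41+37=78
- grapes+apples: weight 6+4=10, value 5+67=72
Best: $108.

$108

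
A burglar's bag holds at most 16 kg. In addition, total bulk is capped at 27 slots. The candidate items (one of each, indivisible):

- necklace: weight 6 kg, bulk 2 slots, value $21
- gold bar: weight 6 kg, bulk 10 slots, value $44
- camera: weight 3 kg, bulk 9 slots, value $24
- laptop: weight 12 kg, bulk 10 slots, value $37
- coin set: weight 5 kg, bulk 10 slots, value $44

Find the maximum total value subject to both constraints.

$89

Feasible sets respecting both limits:
- necklace+gold bar+camera: weight 15, bulk 21, value 89
- necklace+camera+coin set: weight 14, bulk 21, value 89
- gold bar+coin set: weight 11, bulk 20, value 88
Best: $89.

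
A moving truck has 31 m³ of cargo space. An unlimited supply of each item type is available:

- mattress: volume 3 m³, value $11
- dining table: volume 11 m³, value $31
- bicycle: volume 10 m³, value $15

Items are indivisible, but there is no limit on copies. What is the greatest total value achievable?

$110

Best value-per-unit is mattress at 11/3, and filling with it alone uses volume 10×3=30. No mix of the others beats 10×11 = 110.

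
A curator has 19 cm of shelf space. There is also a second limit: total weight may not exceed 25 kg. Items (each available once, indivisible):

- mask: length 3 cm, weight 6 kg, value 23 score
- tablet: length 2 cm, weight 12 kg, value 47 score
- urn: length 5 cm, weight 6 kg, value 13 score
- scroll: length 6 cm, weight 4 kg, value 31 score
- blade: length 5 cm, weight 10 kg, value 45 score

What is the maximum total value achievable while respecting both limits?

101 score

Feasible sets respecting both limits:
- mask+tablet+scroll: length 11, weight 22, value 101
- mask+scroll+blade: length 14, weight 20, value 99
- tablet+blade: length 7, weight 22, value 92
- tablet+urn+scroll: length 13, weight 22, value 91
Best: 101 score.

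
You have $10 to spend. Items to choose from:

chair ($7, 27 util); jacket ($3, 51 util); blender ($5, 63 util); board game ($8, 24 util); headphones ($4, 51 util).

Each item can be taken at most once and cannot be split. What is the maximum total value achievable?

Check high-value combinations within $10:
- jacket+blender: cost 3+5=8, value 51+63=114
- blender+headphones: cost 5+4=9, value 63+51=114
- jacket+headphones: cost 3+4=7, value 51+51=102
Best: 114 util.

114 util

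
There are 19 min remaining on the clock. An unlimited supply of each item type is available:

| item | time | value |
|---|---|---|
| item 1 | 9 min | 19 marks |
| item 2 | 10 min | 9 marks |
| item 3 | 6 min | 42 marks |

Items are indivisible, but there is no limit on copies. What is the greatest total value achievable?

Best value-per-unit is item 3 at 42/6, and filling with it alone uses time 3×6=18. No mix of the others beats 3×42 = 126.

126 marks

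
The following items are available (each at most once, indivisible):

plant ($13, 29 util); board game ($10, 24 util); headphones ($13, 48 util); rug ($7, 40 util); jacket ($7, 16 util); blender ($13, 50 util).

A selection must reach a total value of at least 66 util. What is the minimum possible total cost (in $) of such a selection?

20

Subsets with value ≥ 66, sorted by total cost:
- rug+blender: cost 20, value 90
- headphones+rug: cost 20, value 88
Minimum cost: 20 $.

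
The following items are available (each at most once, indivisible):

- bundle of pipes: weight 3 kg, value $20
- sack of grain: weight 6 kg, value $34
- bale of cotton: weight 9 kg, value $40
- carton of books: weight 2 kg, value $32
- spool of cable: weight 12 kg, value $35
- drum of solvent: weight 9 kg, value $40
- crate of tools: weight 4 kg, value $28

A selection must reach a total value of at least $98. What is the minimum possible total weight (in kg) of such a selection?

Subsets with value ≥ 98, sorted by total weight:
- bundle of pipes+sack of grain+carton of books+crate of tools: weight 15, value 114
- bale of cotton+carton of books+crate of tools: weight 15, value 100
- carton of books+drum of solvent+crate of tools: weight 15, value 100
Minimum weight: 15 kg.

15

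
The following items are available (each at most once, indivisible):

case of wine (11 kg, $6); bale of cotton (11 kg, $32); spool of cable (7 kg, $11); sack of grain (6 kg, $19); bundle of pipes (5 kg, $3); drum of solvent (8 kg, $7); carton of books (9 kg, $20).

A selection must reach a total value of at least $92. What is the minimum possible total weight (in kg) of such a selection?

46

Subsets with value ≥ 92, sorted by total weight:
- bale of cotton+spool of cable+sack of grain+bundle of pipes+drum of solvent+carton of books: weight 46, value 92
- case of wine+bale of cotton+spool of cable+sack of grain+drum of solvent+carton of books: weight 52, value 95
Minimum weight: 46 kg.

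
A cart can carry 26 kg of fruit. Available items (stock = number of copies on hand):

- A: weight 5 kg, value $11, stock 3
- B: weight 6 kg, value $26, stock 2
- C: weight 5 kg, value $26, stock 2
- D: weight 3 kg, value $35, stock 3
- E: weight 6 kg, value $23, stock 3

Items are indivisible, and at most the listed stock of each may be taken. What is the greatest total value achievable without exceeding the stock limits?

$183

Top feasible selections:
- 1×B + 2×C + 3×D: weight 25, value 183
- 2×B + 1×C + 3×D: weight 26, value 183
- 2×C + 3×D + 1×E: weight 25, value 180
Best: $183.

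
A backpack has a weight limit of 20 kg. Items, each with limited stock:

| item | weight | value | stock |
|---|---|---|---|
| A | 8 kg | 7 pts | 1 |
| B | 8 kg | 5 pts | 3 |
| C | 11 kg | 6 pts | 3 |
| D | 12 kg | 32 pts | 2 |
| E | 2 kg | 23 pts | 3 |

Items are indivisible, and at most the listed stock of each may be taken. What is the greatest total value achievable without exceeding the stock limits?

101 pts

Best selections within weight 20 and stock limits:
- 1×D + 3×E: weight 18, value 101
- 1×D + 2×E: weight 16, value 78
Best: 101 pts.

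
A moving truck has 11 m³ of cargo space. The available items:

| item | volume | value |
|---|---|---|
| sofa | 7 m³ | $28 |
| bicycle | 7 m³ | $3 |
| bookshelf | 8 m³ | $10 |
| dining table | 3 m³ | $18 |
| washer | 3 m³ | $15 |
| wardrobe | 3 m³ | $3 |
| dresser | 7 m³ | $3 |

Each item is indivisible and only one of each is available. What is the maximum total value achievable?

This is a 0/1 knapsack; check combinations near the capacity.
- sofa+dining table: volume 7+3=10, value 28+18=46
- sofa+washer: volume 7+3=10, value 28+15=43
- dining table+washer+wardrobe: volume 3+3+3=9, value 18+15+3=36
- dining table+washer: volume 3+3=6, value 18+15=33
Best: $46.

$46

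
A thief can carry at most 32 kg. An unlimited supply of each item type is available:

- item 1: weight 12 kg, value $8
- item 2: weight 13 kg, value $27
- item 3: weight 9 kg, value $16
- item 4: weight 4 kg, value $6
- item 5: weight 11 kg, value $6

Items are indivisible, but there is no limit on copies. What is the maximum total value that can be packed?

$60

Best value-per-unit is item 2 at 27/13; filling with it alone gives 2×27 = 54.
Optimal mix: 2×item 2 + 1×item 4 → weight 30, value 60.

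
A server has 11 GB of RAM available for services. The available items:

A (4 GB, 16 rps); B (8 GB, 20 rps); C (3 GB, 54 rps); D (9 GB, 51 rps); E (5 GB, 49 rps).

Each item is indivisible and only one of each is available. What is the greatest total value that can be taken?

103 rps

Check high-value combinations within 11 GB:
- C+E: memory 3+5=8, value 54+49=103
- B+C: memory 8+3=11, value 20+54=74
- A+C: memory 4+3=7, value 16+54=70
- A+E: memory 4+5=9, value 16+49=65
- C: memory 3, value 54
Best: 103 rps.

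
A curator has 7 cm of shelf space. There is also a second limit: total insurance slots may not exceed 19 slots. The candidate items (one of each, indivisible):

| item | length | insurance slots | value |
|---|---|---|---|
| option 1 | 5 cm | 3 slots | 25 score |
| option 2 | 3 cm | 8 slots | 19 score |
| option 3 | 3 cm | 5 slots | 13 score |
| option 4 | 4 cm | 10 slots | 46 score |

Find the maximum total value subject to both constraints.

65 score

Feasible sets respecting both limits:
- option 2+option 4: length 7, insurance slots 18, value 65
- option 3+option 4: length 7, insurance slots 15, value 59
- option 4: length 4, insurance slots 10, value 46
Best: 65 score.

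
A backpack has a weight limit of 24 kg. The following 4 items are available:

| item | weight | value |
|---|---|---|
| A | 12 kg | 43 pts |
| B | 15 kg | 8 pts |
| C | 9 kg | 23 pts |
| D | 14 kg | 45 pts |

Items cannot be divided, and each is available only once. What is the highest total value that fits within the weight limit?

Check high-value combinations within 24 kg:
- C+D: weight 9+14=23, value 23+45=68
- A+C: weight 12+9=21, value 43+23=66
- D: weight 14, value 45
- A: weight 12, value 43
Best: 68 pts.

68 pts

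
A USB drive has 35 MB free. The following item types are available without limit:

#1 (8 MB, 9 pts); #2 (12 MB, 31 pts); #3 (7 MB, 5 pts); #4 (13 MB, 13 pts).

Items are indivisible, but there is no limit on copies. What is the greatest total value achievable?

71 pts

Best value-per-unit is #2 at 31/12; filling with it alone gives 2×31 = 62.
Optimal mix: 1×#1 + 2×#2 → size 32, value 71.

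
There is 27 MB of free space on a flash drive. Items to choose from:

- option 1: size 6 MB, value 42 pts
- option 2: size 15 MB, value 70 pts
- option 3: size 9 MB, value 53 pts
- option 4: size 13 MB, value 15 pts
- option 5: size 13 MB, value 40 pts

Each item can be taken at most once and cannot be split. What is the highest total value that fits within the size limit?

123 pts

Check high-value combinations within 27 MB:
- option 2+option 3: size 15+9=24, value 70+53=123
- option 1+option 2: size 6+15=21, value 42+70=112
- option 1+option 3: size 6+9=15, value 42+53=95
Best: 123 pts.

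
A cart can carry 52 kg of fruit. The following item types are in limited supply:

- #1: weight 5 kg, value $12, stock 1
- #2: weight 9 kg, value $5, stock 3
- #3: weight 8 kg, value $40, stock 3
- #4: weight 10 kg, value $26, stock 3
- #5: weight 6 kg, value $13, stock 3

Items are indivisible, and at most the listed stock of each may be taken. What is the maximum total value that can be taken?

Top feasible selections:
- 3×#3 + 2×#4 + 1×#5: weight 50, value 185
- 3×#3 + 1×#4 + 3×#5: weight 52, value 185
Best: $185.

$185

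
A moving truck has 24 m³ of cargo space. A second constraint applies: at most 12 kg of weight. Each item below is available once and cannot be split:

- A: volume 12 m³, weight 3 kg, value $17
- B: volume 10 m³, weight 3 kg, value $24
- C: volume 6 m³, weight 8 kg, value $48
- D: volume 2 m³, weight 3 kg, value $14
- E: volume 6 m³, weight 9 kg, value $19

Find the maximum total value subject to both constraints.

$72

Feasible sets respecting both limits:
- B+C: volume 16, weight 11, value 72
- A+C: volume 18, weight 11, value 65
- C+D: volume 8, weight 11, value 62
- A+B+D: volume 24, weight 9, value 55
Best: $72.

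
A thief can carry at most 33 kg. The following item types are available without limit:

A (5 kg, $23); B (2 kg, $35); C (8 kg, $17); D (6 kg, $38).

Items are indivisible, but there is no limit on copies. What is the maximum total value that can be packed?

$560

Best value-per-unit is B at 35/2, and filling with it alone uses weight 16×2=32. No mix of the others beats 16×35 = 560.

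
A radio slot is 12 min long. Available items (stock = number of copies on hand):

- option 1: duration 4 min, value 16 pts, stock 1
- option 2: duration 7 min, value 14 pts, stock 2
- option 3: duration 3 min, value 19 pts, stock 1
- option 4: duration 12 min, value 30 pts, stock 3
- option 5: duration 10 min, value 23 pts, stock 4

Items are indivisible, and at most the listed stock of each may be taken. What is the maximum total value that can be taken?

Top feasible selections:
- 1×option 1 + 1×option 3: duration 7, value 35
- 1×option 2 + 1×option 3: duration 10, value 33
- 1×option 1 + 1×option 2: duration 11, value 30
- 1×option 4: duration 12, value 30
Best: 35 pts.

35 pts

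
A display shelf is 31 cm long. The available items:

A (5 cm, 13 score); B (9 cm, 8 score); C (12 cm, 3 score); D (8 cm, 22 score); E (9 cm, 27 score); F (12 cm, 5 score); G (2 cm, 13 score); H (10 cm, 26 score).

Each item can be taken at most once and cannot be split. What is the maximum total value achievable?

88 score

Check high-value combinations within 31 cm:
- D+E+G+H: length 8+9+2+10=29, value 22+27+13+26=88
- A+E+G+H: length 5+9+2+10=26, value 13+27+13+26=79
- A+D+E+G: length 5+8+9+2=24, value 13+22+27+13=75
Best: 88 score.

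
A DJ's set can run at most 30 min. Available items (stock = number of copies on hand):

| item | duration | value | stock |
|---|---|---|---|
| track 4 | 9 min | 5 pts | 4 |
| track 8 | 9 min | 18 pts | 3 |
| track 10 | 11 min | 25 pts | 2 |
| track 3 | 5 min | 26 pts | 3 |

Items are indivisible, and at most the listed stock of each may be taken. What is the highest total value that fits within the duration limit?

103 pts

Best selections within duration 30 and stock limits:
- 1×track 10 + 3×track 3: duration 26, value 103
- 1×track 8 + 3×track 3: duration 24, value 96
Best: 103 pts.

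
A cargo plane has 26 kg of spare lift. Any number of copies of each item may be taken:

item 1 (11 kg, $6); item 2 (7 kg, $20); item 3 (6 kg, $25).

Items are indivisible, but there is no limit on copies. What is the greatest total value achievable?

$100

Best value-per-unit is item 3 at 25/6, and filling with it alone uses weight 4×6=24. No mix of the others beats 4×25 = 100.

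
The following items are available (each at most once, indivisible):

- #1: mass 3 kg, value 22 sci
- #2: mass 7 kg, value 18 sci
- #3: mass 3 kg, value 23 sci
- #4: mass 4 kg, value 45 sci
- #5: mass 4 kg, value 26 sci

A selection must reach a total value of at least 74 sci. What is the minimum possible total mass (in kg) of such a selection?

10

Subsets with value ≥ 74, sorted by total mass:
- #1+#3+#4: mass 10, value 90
- #3+#4+#5: mass 11, value 94
- #1+#4+#5: mass 11, value 93
Minimum mass: 10 kg.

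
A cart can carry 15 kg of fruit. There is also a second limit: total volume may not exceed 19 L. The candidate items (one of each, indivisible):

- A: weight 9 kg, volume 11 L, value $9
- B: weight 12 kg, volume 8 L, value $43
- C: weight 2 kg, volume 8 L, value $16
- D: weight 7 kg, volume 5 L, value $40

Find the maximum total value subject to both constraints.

Feasible sets respecting both limits:
- B+C: weight 14, volume 16, value 59
- C+D: weight 9, volume 13, value 56
- B: weight 12, volume 8, value 43
Best: $59.

$59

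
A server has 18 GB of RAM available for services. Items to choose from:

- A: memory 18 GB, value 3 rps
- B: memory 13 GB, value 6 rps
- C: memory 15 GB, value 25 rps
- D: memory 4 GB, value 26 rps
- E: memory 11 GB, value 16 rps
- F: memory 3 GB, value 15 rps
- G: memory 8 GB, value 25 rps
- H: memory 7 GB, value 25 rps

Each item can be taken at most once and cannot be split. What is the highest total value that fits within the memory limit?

This is a 0/1 knapsack; check combinations near the capacity.
- D+F+H: memory 4+3+7=14, value 26+15+25=66
- D+F+G: memory 4+3+8=15, value 26+15+25=66
- F+G+H: memory 3+8+7=18, value 15+25+25=65
Best: 66 rps.

66 rps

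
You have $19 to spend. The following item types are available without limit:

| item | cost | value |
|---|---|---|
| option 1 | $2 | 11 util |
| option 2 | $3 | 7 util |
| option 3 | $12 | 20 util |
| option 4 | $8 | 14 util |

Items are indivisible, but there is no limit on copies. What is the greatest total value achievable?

Best value-per-unit is option 1 at 11/2, and filling with it alone uses cost 9×2=18. No mix of the others beats 9×11 = 99.

99 util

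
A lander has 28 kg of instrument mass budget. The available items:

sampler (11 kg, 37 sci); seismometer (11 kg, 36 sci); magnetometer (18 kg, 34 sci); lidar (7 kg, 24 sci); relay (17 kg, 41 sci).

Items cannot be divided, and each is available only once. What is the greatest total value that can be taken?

Check high-value combinations within 28 kg:
- sampler+relay: mass 11+17=28, value 37+41=78
- seismometer+relay: mass 11+17=28, value 36+41=77
- sampler+seismometer: mass 11+11=22, value 37+36=73
- lidar+relay: mass 7+17=24, value 24+41=65
Best: 78 sci.

78 sci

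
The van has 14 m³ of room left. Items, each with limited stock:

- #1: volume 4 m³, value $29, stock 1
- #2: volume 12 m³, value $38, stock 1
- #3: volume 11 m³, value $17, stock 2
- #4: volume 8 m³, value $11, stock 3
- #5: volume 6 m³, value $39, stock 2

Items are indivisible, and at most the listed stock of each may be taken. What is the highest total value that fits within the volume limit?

$78

Best selections within volume 14 and stock limits:
- 2×#5: volume 12, value 78
- 1×#1 + 1×#5: volume 10, value 68
- 1×#4 + 1×#5: volume 14, value 50
- 1×#1 + 1×#4: volume 12, value 40
Best: $78.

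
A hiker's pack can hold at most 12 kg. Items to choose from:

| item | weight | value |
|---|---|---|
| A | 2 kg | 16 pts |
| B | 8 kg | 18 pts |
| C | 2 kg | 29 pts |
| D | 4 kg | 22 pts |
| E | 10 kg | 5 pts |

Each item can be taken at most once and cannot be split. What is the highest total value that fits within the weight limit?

Check high-value combinations within 12 kg:
- A+C+D: weight 2+2+4=8, value 16+29+22=67
- A+B+C: weight 2+8+2=12, value 16+18+29=63
- C+D: weight 2+4=6, value 29+22=51
- B+C: weight 8+2=10, value 18+29=47
Best: 67 pts.

67 pts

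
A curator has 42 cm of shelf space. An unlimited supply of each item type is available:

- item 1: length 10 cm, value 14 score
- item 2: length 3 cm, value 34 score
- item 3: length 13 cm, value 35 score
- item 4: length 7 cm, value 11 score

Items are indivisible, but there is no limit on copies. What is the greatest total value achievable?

Best value-per-unit is item 2 at 34/3, and filling with it alone uses length 14×3=42. No mix of the others beats 14×34 = 476.

476 score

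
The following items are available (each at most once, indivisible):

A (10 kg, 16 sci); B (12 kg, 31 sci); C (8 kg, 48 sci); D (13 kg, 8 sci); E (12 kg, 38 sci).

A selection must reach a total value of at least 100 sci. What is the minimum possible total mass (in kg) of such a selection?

30

Subsets with value ≥ 100, sorted by total mass:
- A+C+E: mass 30, value 102
- B+C+E: mass 32, value 117
Minimum mass: 30 kg.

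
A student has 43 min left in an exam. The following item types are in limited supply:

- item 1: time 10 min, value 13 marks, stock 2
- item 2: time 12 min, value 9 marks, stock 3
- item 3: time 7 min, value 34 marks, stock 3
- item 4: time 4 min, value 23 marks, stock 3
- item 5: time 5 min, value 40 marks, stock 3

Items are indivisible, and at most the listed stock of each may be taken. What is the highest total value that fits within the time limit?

257 marks

Best selections within time 43 and stock limits:
- 2×item 3 + 3×item 4 + 3×item 5: time 41, value 257
- 3×item 3 + 3×item 4 + 2×item 5: time 43, value 251
- 3×item 3 + 1×item 4 + 3×item 5: time 40, value 245
Best: 257 marks.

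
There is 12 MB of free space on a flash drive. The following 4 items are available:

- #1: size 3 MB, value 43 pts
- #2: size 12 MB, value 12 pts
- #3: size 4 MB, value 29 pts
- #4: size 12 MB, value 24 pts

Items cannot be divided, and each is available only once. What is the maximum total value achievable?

72 pts

This is a 0/1 knapsack; check combinations near the capacity.
- #1+#3: size 3+4=7, value 43+29=72
- #1: size 3, value 43
- #3: size 4, value 29
- #4: size 12, value 24
- #2: size 12, value 12
Best: 72 pts.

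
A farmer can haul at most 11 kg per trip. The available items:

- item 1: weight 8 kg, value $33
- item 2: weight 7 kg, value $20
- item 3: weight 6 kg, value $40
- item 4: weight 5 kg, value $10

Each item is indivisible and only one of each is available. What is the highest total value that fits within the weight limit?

$50

Check high-value combinations within 11 kg:
- item 3+item 4: weight 6+5=11, value 40+10=50
- item 3: weight 6, value 40
- item 1: weight 8, value 33
- item 2: weight 7, value 20
- item 4: weight 5, value 10
Best: $50.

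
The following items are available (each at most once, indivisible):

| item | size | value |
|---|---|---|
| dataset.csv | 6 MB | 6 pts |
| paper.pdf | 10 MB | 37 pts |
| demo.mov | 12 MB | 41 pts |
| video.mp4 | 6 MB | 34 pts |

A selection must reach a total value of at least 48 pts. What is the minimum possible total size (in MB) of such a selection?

Subsets with value ≥ 48, sorted by total size:
- paper.pdf+video.mp4: size 16, value 71
- demo.mov+video.mp4: size 18, value 75
Minimum size: 16 MB.

16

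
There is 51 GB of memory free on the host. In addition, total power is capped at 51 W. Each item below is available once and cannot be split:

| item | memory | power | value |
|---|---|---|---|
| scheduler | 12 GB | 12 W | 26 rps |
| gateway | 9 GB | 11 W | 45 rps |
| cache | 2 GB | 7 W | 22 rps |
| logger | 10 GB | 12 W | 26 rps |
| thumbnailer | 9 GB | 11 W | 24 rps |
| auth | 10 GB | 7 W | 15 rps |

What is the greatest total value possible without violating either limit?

Feasible sets respecting both limits:
- scheduler+gateway+cache+logger+auth: memory 43, power 49, value 134
- scheduler+gateway+cache+thumbnailer+auth: memory 42, power 48, value 132
- gateway+cache+logger+thumbnailer+auth: memory 40, power 48, value 132
Best: 134 rps.

134 rps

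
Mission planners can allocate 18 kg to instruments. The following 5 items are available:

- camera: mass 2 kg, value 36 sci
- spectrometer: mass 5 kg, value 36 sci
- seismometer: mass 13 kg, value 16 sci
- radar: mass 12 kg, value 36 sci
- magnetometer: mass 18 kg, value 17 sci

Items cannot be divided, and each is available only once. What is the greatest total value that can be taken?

Check high-value combinations within 18 kg:
- camera+spectrometer: mass 2+5=7, value 36+36=72
- camera+radar: mass 2+12=14, value 36+36=72
- spectrometer+radar: mass 5+12=17, value 36+36=72
- camera+seismometer: mass 2+13=15, value 36+16=52
- spectrometer+seismometer: mass 5+13=18, value 36+16=52
Best: 72 sci.

72 sci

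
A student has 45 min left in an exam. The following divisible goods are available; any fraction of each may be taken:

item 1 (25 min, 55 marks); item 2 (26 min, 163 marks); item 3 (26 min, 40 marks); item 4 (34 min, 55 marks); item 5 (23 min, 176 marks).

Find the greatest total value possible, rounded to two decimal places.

313.92

Take in order of value per unit:
- item 5 (176/23 per unit): all 23 → value 176, running total 176.00
- item 2 (163/26 per unit): 22 of 26 → value 22×163/26 = 137.9231, running total 313.92
Total 313.92.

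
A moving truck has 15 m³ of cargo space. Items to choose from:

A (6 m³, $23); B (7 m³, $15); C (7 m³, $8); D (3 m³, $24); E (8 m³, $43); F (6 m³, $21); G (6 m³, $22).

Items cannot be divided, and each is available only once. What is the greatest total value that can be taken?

$69

Check high-value combinations within 15 m³:
- A+D+G: volume 6+3+6=15, value 23+24+22=69
- A+D+F: volume 6+3+6=15, value 23+24+21=68
- D+E: volume 3+8=11, value 24+43=67
- D+F+G: volume 3+6+6=15, value 24+21+22=67
- A+E: volume 6+8=14, value 23+43=66
Best: $69.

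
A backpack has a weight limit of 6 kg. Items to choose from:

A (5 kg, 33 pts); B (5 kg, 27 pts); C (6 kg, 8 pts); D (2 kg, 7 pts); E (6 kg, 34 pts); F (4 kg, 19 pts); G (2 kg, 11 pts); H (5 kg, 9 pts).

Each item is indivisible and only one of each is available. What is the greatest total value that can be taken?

This is a 0/1 knapsack; check combinations near the capacity.
- E: weight 6, value 34
- A: weight 5, value 33
- F+G: weight 4+2=6, value 19+11=30
- B: weight 5, value 27
Best: 34 pts.

34 pts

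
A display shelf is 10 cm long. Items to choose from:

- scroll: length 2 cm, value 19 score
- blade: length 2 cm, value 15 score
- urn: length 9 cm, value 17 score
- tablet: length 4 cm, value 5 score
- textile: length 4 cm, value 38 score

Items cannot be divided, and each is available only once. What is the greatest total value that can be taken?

72 score

Check high-value combinations within 10 cm:
- scroll+blade+textile: length 2+2+4=8, value 19+15+38=72
- scroll+tablet+textile: length 2+4+4=10, value 19+5+38=62
- blade+tablet+textile: length 2+4+4=10, value 15+5+38=58
- scroll+textile: length 2+4=6, value 19+38=57
- blade+textile: length 2+4=6, value 15+38=53
Best: 72 score.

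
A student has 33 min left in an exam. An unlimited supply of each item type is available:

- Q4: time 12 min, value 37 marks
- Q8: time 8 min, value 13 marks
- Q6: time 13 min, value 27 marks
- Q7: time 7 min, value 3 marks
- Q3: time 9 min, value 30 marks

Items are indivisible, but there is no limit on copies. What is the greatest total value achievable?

104 marks

Best value-per-unit is Q3 at 30/9; filling with it alone gives 3×30 = 90.
Optimal mix: 2×Q4 + 1×Q3 → time 33, value 104.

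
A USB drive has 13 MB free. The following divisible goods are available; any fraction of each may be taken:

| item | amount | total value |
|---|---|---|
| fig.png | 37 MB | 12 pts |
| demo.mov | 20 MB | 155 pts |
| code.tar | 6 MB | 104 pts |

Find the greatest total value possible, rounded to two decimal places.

Take in order of value per unit:
- code.tar (104/6 per unit): all 6 → value 104, running total 104.00
- demo.mov (155/20 per unit): 7 of 20 → value 7×155/20 = 54.2500, running total 158.25
Total 158.25.

158.25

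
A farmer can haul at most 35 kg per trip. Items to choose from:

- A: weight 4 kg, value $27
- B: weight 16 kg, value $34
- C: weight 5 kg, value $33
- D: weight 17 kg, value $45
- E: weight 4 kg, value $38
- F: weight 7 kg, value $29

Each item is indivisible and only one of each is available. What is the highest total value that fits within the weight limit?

Check high-value combinations within 35 kg:
- C+D+E+F: weight 5+17+4+7=33, value 33+45+38+29=145
- A+C+D+E: weight 4+5+17+4=30, value 27+33+45+38=143
- A+D+E+F: weight 4+17+4+7=32, value 27+45+38+29=139
Best: $145.

$145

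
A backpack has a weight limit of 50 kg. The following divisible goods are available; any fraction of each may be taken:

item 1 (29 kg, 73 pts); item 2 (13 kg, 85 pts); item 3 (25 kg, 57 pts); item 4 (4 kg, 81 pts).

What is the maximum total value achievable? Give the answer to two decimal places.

248.12

Take in order of value per unit:
- item 4 (81/4 per unit): all 4 → value 81, running total 81.00
- item 2 (85/13 per unit): all 13 → value 85, running total 166.00
- item 1 (73/29 per unit): all 29 → value 73, running total 239.00
- item 3 (57/25 per unit): 4 of 25 → value 4×57/25 = 9.1200, running total 248.12
Total 248.12.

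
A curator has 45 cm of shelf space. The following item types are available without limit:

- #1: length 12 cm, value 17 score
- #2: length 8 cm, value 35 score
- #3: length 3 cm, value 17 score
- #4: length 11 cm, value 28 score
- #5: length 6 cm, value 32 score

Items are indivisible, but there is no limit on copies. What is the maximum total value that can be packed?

Best value-per-unit is #3 at 17/3, and filling with it alone uses length 15×3=45. No mix of the others beats 15×17 = 255.

255 score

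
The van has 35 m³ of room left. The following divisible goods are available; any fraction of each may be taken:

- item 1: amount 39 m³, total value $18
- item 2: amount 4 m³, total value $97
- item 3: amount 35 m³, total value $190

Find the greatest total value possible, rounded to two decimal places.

265.29

Take in order of value per unit:
- item 2 (97/4 per unit): all 4 → value 97, running total 97.00
- item 3 (190/35 per unit): 31 of 35 → value 31×190/35 = 168.2857, running total 265.29
Total 265.29.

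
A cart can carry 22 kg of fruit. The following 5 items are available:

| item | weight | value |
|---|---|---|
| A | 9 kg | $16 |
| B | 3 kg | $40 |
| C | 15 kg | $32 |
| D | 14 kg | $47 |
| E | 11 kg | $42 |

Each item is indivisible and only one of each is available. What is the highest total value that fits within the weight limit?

This is a 0/1 knapsack; check combinations near the capacity.
- B+D: weight 3+14=17, value 40+47=87
- B+E: weight 3+11=14, value 40+42=82
- B+C: weight 3+15=18, value 40+32=72
- A+E: weight 9+11=20, value 16+42=58
- A+B: weight 9+3=12, value 16+40=56
Best: $87.

$87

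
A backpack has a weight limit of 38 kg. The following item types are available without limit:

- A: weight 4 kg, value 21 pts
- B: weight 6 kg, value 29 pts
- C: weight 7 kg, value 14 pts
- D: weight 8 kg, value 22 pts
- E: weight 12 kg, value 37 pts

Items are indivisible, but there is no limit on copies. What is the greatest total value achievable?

197 pts

Best value-per-unit is A at 21/4; filling with it alone gives 9×21 = 189.
Optimal mix: 8×A + 1×B → weight 38, value 197.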